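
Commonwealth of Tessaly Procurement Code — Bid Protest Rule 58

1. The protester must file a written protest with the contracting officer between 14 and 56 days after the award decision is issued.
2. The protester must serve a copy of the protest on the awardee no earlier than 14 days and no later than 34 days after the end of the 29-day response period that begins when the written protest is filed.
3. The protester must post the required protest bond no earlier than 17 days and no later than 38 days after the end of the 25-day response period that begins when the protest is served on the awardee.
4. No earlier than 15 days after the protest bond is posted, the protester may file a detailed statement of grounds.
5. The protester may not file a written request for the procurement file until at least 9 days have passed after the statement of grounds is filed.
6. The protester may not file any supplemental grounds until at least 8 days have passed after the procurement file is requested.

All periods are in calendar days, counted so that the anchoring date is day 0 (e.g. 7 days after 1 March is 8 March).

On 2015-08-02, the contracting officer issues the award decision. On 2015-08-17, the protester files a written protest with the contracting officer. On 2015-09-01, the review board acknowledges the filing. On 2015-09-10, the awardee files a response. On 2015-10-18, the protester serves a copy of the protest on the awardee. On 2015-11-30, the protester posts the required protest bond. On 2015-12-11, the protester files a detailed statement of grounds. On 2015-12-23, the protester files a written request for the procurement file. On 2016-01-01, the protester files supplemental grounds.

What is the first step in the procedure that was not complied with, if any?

Step 1: the window is 14–56 days after 2015-08-02 (when the award decision is issued), so 2015-08-16 through 2015-09-27; done 2015-08-17, which is between those dates.
Step 2: the window is 14–34 days after 2015-09-15 (end of the 29-day response period, which began when the written protest is filed on 2015-08-17), so 2015-09-29 through 2015-10-19; done 2015-10-18 — within the window.
Step 3: the window is 17–38 days after 2015-11-12 (end of the 25-day response period, which began when the protest is served on the awardee on 2015-10-18), so 2015-11-29 through 2015-12-20; 2015-11-30 falls inside that range.
Step 4: the earliest permitted date is 15 days after 2015-11-30 (when the protest bond is posted), i.e. 2015-12-15; done 2015-12-11 — 4 days too early.

Step 4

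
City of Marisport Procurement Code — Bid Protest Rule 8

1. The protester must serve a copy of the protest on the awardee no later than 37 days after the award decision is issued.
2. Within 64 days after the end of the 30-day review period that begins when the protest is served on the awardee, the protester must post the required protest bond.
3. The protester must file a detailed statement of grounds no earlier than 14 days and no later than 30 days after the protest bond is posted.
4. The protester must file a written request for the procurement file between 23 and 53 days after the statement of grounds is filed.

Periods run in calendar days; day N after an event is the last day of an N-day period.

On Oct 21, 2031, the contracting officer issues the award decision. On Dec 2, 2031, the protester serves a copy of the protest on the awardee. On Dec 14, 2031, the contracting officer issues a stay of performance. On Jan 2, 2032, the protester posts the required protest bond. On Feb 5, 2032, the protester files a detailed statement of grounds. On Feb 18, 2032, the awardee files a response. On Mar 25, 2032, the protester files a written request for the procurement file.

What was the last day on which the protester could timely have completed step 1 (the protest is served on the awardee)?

Nov 27, 2031

Step 1 runs from Oct 21, 2031, when the award decision is issued. 37 days after Oct 21, 2031 is Nov 27, 2031.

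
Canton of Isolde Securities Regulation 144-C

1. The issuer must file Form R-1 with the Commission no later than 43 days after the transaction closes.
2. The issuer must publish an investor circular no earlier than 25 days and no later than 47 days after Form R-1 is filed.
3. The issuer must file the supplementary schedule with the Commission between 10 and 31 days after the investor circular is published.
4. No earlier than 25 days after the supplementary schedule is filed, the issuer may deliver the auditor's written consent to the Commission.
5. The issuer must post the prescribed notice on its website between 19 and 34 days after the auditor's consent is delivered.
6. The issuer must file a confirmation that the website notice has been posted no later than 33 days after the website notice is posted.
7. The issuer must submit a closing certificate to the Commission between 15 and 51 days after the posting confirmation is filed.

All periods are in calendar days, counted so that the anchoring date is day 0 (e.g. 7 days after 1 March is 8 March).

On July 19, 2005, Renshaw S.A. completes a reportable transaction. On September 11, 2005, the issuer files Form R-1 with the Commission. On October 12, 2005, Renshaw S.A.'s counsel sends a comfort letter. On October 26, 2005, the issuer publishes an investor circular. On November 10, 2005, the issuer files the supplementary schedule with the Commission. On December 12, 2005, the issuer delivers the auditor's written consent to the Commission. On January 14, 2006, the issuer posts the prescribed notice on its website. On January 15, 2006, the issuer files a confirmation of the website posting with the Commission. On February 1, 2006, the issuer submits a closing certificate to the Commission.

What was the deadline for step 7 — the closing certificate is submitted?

Step 7 runs from January 15, 2006, when the posting confirmation is filed. The window is 15–51 days after January 15, 2006; it closes on March 7, 2006.

March 7, 2006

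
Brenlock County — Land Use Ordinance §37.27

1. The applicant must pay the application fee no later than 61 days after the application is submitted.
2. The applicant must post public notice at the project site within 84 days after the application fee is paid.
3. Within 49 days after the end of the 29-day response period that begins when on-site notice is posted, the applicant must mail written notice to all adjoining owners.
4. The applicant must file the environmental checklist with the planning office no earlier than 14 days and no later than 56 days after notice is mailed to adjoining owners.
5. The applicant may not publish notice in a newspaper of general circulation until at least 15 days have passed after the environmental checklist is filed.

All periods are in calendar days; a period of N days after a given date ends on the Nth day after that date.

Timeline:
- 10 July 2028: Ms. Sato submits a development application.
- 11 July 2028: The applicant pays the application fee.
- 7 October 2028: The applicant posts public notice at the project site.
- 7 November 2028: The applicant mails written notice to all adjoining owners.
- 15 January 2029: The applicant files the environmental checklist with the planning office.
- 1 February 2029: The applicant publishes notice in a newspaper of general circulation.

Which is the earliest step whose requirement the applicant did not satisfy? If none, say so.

Step 2

(1) due by 10 July 2028 + 61 days = 9 September 2028; done 11 July 2028 — timely.
(2) due by 11 July 2028 + 84 days = 3 October 2028; not done until 7 October 2028, 4 days after the deadline.
No need to go further; step 2 was not satisfied.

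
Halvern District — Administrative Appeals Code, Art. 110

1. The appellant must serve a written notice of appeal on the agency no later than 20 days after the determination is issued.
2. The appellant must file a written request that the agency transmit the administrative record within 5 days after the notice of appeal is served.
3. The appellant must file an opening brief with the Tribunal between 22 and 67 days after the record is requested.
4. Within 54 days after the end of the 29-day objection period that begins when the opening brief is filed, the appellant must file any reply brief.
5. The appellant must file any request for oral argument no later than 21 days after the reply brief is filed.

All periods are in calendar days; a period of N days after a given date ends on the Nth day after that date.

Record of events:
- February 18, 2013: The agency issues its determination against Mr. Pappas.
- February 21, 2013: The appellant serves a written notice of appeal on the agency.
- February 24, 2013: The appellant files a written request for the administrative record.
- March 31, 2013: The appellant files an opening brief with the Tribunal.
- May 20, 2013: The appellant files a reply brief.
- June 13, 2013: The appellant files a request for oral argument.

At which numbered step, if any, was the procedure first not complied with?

(1) due by February 18, 2013 + 20 days = March 10, 2013; completed February 21, 2013, before the deadline.
(2) due by February 21, 2013 + 5 days = February 26, 2013; completed February 24, 2013, before the deadline.
(3) the permitted window runs from February 24, 2013 + 22 = March 18, 2013 to February 24, 2013 + 67 = May 2, 2013; done March 31, 2013 — within the window.
(4) due by April 29, 2013 + 54 days = June 22, 2013; completed May 20, 2013, before the deadline.
(5) due by May 20, 2013 + 21 days = June 10, 2013; not done until June 13, 2013, 3 days after the deadline.
The procedure was therefore not followed at step 5.

Step 5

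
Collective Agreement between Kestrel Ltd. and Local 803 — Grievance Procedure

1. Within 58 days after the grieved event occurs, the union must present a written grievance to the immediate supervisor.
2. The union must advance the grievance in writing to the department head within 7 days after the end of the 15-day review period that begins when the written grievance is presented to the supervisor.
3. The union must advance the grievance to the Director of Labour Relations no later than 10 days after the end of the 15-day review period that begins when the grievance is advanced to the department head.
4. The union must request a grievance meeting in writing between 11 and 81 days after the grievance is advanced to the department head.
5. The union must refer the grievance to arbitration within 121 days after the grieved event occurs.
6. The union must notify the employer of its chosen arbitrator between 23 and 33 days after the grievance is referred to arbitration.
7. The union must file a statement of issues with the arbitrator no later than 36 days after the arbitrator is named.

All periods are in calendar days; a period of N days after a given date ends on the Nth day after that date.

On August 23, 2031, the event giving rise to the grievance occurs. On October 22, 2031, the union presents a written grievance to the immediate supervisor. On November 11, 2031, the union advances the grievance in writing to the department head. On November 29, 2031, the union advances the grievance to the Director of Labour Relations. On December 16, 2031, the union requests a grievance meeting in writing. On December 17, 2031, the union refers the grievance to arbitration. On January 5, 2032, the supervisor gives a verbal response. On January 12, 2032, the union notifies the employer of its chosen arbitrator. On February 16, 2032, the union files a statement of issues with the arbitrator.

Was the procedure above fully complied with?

No

(1) due by August 23, 2031 + 58 days = October 20, 2031; not done until October 22, 2031, 2 days after the deadline.
Later steps need not be reached.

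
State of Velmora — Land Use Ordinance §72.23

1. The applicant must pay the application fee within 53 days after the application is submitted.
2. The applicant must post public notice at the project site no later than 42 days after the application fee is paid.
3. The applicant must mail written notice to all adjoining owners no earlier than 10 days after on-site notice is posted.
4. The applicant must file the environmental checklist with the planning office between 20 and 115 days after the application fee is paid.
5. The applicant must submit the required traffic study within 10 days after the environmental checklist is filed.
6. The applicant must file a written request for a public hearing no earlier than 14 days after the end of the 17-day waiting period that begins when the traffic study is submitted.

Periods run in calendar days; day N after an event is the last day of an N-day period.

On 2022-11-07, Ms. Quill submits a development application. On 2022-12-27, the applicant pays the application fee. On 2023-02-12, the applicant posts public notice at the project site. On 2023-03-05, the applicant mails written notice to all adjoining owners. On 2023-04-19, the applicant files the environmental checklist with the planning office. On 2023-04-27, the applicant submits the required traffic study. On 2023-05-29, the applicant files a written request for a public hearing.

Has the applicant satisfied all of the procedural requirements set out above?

Step 1: 53 days after 2022-11-07 (when the application is submitted) is 2022-12-30; completed 2022-12-27, before the deadline.
Step 2: 42 days after 2022-12-27 (when the application fee is paid) is 2023-02-07; 2023-02-12 misses that deadline by 5 days.

No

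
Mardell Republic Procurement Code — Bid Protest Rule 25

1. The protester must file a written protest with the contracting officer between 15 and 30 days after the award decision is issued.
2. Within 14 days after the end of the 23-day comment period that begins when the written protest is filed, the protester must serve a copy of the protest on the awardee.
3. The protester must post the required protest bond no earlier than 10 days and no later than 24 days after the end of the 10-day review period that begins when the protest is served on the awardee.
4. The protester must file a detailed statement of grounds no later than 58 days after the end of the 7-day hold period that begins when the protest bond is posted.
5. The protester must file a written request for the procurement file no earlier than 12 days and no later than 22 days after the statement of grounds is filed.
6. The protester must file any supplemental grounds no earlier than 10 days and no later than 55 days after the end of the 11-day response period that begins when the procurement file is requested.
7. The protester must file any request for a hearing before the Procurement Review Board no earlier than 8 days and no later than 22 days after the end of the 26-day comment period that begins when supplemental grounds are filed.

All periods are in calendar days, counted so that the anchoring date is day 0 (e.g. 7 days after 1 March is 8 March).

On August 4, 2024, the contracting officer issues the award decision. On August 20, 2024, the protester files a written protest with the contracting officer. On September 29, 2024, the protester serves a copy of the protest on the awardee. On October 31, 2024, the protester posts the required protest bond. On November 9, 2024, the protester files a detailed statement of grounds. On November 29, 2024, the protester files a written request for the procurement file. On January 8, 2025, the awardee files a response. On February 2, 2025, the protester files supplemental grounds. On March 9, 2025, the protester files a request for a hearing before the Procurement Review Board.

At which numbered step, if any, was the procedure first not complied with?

Step 1: the window is 15–30 days after August 4, 2024 (when the award decision is issued), so August 19, 2024 through September 3, 2024; done August 20, 2024 — within the window.
Step 2: 14 days after September 12, 2024 (end of the 23-day comment period, which began when the written protest is filed on August 20, 2024) is September 26, 2024; done September 29, 2024 — 3 days late.
Later steps need not be reached.

Step 2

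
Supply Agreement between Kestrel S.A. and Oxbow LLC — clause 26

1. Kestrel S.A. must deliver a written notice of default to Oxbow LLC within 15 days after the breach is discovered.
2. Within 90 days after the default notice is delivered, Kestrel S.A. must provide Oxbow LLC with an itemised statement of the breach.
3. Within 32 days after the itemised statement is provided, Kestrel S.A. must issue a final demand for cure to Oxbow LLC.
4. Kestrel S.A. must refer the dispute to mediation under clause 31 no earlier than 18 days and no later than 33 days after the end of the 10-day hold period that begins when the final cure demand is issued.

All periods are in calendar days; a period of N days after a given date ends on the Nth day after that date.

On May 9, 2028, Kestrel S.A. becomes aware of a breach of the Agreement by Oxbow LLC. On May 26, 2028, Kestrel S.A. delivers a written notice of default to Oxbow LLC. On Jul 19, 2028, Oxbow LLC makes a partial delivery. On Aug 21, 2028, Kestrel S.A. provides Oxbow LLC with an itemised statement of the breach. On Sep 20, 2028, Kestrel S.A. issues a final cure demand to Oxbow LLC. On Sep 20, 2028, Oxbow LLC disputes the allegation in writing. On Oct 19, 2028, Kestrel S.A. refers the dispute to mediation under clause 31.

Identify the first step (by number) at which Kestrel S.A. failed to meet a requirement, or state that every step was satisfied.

Step 1

Step 1: 15 days after May 9, 2028 (when the breach is discovered) is May 24, 2028; done May 26, 2028 — 2 days late.
The procedure was therefore not followed at step 1.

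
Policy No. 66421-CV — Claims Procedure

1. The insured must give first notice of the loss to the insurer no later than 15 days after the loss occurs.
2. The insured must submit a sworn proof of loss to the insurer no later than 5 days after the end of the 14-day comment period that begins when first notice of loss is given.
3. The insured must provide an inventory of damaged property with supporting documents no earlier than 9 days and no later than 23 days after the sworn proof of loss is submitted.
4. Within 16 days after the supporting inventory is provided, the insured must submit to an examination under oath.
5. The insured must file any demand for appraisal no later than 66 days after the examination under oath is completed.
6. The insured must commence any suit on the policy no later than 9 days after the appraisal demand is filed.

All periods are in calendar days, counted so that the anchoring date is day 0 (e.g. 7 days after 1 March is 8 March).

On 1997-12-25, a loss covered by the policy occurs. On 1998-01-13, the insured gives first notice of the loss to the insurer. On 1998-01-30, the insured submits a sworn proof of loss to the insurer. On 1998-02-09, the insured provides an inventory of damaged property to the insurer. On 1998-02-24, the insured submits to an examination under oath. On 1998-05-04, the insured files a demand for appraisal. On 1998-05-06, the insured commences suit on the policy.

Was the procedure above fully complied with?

No

(1) due by 1997-12-25 + 15 days = 1998-01-09; done 1998-01-13 — 4 days late.
That is the first point of non-compliance.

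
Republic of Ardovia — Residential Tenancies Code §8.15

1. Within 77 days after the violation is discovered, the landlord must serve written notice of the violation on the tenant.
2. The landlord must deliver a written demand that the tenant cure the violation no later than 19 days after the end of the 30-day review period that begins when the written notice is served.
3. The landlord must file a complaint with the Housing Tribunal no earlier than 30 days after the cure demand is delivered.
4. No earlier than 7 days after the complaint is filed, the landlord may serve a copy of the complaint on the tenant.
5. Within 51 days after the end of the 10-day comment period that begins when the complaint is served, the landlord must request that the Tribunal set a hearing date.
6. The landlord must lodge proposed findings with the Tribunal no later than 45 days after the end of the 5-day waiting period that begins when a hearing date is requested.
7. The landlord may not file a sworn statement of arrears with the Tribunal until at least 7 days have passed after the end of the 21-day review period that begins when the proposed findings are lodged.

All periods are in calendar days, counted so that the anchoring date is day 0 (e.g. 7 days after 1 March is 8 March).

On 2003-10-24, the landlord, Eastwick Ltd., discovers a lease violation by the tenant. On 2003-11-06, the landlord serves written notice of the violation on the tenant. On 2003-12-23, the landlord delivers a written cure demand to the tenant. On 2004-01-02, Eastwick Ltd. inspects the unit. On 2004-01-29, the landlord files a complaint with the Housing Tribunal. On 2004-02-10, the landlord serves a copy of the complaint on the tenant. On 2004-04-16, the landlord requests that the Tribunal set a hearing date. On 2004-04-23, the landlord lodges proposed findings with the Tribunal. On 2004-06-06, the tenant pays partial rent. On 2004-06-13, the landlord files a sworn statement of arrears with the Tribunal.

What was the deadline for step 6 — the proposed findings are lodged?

2004-06-05

A hearing date is requested on 2004-04-16; the 5-day waiting period therefore ends 2004-04-21, and step 6 runs from that date. 45 days after 2004-04-21 is 2004-06-05.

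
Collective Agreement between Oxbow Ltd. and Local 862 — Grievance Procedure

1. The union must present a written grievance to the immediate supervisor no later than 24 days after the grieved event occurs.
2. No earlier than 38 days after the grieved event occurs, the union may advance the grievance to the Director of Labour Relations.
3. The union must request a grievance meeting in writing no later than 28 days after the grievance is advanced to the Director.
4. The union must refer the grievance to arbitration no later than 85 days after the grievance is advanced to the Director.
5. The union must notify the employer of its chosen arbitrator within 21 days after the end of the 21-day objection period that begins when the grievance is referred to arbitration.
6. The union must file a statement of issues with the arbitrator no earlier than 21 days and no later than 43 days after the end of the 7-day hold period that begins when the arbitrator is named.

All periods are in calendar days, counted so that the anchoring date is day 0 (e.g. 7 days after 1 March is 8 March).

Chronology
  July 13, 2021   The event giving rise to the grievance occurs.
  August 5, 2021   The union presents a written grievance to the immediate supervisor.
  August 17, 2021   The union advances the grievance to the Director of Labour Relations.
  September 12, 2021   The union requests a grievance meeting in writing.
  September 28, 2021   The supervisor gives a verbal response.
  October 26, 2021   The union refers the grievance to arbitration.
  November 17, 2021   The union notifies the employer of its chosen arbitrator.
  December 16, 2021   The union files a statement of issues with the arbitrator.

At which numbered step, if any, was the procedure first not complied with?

Step 1: 24 days after July 13, 2021 (when the grieved event occurs) is August 6, 2021; August 5, 2021 is within that limit.
Step 2: the earliest permitted date is 38 days after July 13, 2021 (when the grieved event occurs), i.e. August 20, 2021; done August 17, 2021 — 3 days too early.

Step 2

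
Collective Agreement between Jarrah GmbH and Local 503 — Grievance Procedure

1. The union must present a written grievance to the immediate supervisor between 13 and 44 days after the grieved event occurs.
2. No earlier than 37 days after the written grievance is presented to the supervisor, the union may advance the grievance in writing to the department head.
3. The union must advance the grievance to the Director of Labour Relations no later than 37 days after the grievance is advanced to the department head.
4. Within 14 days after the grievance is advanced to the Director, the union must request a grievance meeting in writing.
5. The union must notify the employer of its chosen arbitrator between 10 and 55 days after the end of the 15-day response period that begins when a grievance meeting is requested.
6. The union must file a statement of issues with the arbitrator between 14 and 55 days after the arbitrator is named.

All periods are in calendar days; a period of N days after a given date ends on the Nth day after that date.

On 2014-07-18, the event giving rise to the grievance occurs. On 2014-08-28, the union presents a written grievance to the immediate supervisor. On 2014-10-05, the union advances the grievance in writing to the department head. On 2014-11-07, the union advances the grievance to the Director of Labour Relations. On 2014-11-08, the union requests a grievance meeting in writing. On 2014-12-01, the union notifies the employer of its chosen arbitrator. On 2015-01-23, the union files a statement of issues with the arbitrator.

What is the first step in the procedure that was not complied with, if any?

Step 5

(1) the permitted window runs from 2014-07-18 + 13 = 2014-07-31 to 2014-07-18 + 44 = 2014-08-31; done 2014-08-28 — within the window.
(2) permitted from 2014-08-28 + 37 days = 2014-10-04 onward; done 2014-10-05, after the minimum wait.
(3) due by 2014-10-05 + 37 days = 2014-11-11; done 2014-11-07 — timely.
(4) due by 2014-11-07 + 14 days = 2014-11-21; completed 2014-11-08, before the deadline.
(5) the permitted window runs from 2014-11-23 + 10 = 2014-12-03 to 2014-11-23 + 55 = 2015-01-17; done 2014-12-01 — 2 days before the window opened.
The analysis stops there.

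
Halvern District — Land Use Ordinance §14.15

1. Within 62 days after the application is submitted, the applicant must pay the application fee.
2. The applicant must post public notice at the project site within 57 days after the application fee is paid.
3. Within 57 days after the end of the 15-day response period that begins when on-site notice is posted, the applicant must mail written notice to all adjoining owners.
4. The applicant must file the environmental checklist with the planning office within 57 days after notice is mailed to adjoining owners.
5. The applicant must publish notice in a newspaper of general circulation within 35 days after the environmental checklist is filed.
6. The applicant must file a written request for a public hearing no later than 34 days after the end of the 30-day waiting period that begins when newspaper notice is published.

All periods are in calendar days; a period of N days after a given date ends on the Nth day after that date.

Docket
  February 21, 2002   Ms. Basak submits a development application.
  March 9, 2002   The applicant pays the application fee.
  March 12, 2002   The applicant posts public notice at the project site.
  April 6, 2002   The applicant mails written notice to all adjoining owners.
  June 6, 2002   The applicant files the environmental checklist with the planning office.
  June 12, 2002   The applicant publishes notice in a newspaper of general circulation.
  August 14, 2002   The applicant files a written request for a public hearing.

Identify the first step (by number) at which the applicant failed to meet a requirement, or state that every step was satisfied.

Step 1: 62 days after February 21, 2002 (when the application is submitted) is April 24, 2002; March 9, 2002 is within that limit.
Step 2: 57 days after March 9, 2002 (when the application fee is paid) is May 5, 2002; March 12, 2002 is within that limit.
Step 3: 57 days after March 27, 2002 (end of the 15-day response period, which began when on-site notice is posted on March 12, 2002) is May 23, 2002; April 6, 2002 is within that limit.
Step 4: 57 days after April 6, 2002 (when notice is mailed to adjoining owners) is June 2, 2002; not done until June 6, 2002, 4 days after the deadline.
The procedure was therefore not followed at step 4.

Step 4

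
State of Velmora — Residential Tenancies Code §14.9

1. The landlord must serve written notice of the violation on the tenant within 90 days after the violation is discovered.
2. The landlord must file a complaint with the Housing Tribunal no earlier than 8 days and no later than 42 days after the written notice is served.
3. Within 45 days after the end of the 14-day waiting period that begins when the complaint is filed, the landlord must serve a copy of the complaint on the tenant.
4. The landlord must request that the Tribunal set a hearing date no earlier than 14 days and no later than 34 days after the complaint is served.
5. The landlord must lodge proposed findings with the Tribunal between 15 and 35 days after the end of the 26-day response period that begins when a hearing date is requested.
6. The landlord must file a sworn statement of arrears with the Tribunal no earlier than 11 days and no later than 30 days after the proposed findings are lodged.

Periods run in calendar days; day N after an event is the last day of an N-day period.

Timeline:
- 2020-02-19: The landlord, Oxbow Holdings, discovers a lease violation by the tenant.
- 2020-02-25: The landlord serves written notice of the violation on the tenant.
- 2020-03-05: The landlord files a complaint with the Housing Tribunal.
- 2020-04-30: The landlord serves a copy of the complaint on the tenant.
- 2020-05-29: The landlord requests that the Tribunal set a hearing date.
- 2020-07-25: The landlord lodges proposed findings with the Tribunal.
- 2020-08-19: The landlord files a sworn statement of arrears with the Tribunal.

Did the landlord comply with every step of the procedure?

Yes

Step 1: 90 days after 2020-02-19 (when the violation is discovered) is 2020-05-19; 2020-02-25 is within that limit.
Step 2: the window is 8–42 days after 2020-02-25 (when the written notice is served), so 2020-03-04 through 2020-04-07; done 2020-03-05, which is between those dates.
Step 3: 45 days after 2020-03-19 (end of the 14-day waiting period, which began when the complaint is filed on 2020-03-05) is 2020-05-03; completed 2020-04-30, before the deadline.
Step 4: the window is 14–34 days after 2020-04-30 (when the complaint is served), so 2020-05-14 through 2020-06-03; done 2020-05-29, which is between those dates.
Step 5: the window is 15–35 days after 2020-06-24 (end of the 26-day response period, which began when a hearing date is requested on 2020-05-29), so 2020-07-09 through 2020-07-29; done 2020-07-25, which is between those dates.
Step 6: the window is 11–30 days after 2020-07-25 (when the proposed findings are lodged), so 2020-08-05 through 2020-08-24; done 2020-08-19 — within the window.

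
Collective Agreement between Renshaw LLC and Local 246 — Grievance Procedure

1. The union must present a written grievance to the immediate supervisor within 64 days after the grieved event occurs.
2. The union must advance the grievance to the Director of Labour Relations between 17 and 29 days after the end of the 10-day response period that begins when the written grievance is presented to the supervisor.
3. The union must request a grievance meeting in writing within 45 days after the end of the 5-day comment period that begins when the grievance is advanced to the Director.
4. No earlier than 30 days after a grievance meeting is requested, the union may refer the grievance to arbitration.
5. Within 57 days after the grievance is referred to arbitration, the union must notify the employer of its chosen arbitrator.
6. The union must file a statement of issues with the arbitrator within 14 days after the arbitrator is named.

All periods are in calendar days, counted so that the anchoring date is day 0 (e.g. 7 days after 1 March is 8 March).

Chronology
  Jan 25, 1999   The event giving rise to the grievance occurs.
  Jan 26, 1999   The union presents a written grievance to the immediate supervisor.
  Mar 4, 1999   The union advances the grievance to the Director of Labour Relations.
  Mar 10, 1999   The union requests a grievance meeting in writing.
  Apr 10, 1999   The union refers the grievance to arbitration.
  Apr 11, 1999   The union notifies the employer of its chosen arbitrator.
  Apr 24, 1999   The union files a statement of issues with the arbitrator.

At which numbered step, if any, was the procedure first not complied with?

Step 1 — counting 64 days from Jan 25, 1999 (when the grieved event occurs) gives a deadline of Mar 30, 1999; completed Jan 26, 1999, before the deadline.
Step 2 — 17 and 29 days from Feb 5, 1999 (end of the 10-day response period, which began when the written grievance is presented to the supervisor on Jan 26, 1999) are Feb 22, 1999 and Mar 6, 1999 respectively; done Mar 4, 1999 — within the window.
Step 3 — counting 45 days from Mar 9, 1999 (end of the 5-day comment period, which began when the grievance is advanced to the Director on Mar 4, 1999) gives a deadline of Apr 23, 1999; Mar 10, 1999 is within that limit.
Step 4 — must wait 30 days from Mar 10, 1999 (when a grievance meeting is requested), so not before Apr 9, 1999; done Apr 10, 1999 — permitted.
Step 5 — counting 57 days from Apr 10, 1999 (when the grievance is referred to arbitration) gives a deadline of Jun 6, 1999; Apr 11, 1999 is within that limit.
Step 6 — counting 14 days from Apr 11, 1999 (when the arbitrator is named) gives a deadline of Apr 25, 1999; done Apr 24, 1999 — timely.

None — every step was satisfied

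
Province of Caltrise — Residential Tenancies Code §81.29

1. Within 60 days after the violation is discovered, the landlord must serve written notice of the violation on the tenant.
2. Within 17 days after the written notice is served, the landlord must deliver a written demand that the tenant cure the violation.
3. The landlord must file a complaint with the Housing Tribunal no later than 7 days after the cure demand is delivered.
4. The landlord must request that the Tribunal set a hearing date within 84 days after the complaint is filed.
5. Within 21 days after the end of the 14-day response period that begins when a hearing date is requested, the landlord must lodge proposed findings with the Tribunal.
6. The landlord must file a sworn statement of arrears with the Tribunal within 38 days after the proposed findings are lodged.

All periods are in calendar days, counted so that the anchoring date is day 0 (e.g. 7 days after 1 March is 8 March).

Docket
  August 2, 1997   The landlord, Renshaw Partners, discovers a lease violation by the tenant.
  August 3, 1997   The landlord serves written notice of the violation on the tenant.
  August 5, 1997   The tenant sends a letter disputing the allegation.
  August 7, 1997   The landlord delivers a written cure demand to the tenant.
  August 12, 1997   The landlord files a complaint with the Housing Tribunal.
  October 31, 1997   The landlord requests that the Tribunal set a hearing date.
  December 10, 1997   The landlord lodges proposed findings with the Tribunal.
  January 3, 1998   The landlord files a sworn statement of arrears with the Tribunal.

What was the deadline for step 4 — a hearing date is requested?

November 4, 1997

Step 4 runs from August 12, 1997, when the complaint is filed. 84 days after August 12, 1997 is November 4, 1997.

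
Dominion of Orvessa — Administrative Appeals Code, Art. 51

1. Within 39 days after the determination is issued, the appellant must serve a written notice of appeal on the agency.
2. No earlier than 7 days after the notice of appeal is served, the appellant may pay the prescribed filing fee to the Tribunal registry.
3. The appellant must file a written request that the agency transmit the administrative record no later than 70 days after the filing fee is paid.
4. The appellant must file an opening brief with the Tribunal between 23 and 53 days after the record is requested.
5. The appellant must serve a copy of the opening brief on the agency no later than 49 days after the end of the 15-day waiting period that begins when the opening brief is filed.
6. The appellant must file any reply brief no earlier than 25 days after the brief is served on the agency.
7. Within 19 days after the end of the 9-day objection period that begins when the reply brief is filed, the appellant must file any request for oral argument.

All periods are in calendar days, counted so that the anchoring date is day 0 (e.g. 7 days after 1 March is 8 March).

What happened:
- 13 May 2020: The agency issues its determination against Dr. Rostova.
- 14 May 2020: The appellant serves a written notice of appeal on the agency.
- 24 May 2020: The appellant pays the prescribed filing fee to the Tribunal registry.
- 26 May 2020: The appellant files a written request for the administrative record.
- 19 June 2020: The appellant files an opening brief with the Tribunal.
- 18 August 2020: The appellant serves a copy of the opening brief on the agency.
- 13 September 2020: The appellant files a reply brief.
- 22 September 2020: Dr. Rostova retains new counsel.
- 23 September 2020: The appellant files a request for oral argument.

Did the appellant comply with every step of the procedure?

(1) due by 13 May 2020 + 39 days = 21 June 2020; completed 14 May 2020, before the deadline.
(2) permitted from 14 May 2020 + 7 days = 21 May 2020 onward; done 24 May 2020, after the minimum wait.
(3) due by 24 May 2020 + 70 days = 2 August 2020; done 26 May 2020 — timely.
(4) the permitted window runs from 26 May 2020 + 23 = 18 June 2020 to 26 May 2020 + 53 = 18 July 2020; done 19 June 2020 — within the window.
(5) due by 4 July 2020 + 49 days = 22 August 2020; 18 August 2020 is within that limit.
(6) permitted from 18 August 2020 + 25 days = 12 September 2020 onward; done 13 September 2020, after the minimum wait.
(7) due by 22 September 2020 + 19 days = 11 October 2020; completed 23 September 2020, before the deadline.

Yes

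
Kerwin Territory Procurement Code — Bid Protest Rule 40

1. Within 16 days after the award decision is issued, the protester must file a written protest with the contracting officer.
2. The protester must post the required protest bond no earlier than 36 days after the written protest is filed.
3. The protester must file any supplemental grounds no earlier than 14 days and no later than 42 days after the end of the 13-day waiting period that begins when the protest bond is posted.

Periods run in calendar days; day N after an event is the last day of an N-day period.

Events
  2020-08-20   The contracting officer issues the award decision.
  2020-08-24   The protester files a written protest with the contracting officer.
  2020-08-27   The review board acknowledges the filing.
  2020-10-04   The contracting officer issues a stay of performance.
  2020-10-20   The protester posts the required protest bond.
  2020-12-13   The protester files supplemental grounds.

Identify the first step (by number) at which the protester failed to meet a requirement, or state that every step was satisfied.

None — every step was satisfied

(1) due by 2020-08-20 + 16 days = 2020-09-05; completed 2020-08-24, before the deadline.
(2) permitted from 2020-08-24 + 36 days = 2020-09-29 onward; done 2020-10-20 — permitted.
(3) the permitted window runs from 2020-11-02 + 14 = 2020-11-16 to 2020-11-02 + 42 = 2020-12-14; done 2020-12-13, which is between those dates.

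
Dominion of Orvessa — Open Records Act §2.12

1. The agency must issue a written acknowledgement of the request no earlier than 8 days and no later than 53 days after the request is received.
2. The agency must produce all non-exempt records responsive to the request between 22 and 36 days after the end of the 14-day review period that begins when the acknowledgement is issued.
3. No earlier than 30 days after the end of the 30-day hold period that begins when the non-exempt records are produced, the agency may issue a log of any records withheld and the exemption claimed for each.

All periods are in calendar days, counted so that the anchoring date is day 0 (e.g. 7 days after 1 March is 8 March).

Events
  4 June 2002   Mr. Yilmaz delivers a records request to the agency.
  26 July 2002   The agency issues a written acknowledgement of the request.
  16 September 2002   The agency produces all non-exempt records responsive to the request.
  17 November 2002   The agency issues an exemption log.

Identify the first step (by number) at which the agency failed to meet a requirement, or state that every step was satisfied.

Step 2

Step 1: the window is 8–53 days after 4 June 2002 (when the request is received), so 12 June 2002 through 27 July 2002; done 26 July 2002, which is between those dates.
Step 2: the window is 22–36 days after 9 August 2002 (end of the 14-day review period, which began when the acknowledgement is issued on 26 July 2002), so 31 August 2002 through 14 September 2002; 16 September 2002 is 2 days past the end of the window.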